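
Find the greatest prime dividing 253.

23

253 = 11 · 23
23 is prime.
So 253 = 11 · 23; the largest prime factor is 23.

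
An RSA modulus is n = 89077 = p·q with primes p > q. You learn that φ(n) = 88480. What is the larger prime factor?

φ(n) = (p−1)(q−1) = n − (p+q) + 1, so p + q = 89077 − 88480 + 1 = 598.
p and q are the roots of t² − 598t + 89077 = 0.
Discriminant: 598² − 4·89077 = 357604 − 356308 = 1296; √1296 = 36.
q = (598 − 36)/2 = 281, p = (598 + 36)/2 = 317.
Check: 281 · 317 = 89077.

317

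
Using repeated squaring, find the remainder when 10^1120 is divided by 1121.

139

10^1 ≡ 10 (mod 1121)
10^2 ≡ 10^2 = 100 ≡ 100 (mod 1121)
10^4 ≡ 100^2 = 10000 ≡ 1032 (mod 1121)
10^8 ≡ 1032^2 = 1065024 ≡ 74 (mod 1121)
10^16 ≡ 74^2 = 5476 ≡ 992 (mod 1121)
10^32 ≡ 992^2 = 984064 ≡ 947 (mod 1121)
10^64 ≡ 947^2 = 896809 ≡ 9 (mod 1121)
10^128 ≡ 9^2 = 81 ≡ 81 (mod 1121)
10^256 ≡ 81^2 = 6561 ≡ 956 (mod 1121)
10^512 ≡ 956^2 = 913936 ≡ 321 (mod 1121)
10^1024 ≡ 321^2 = 103041 ≡ 1030 (mod 1121)
1120 = 1024 + 64 + 32 in binary powers of 2.
So 10^1120 ≡ 1030 · 9 · 947 ≡ 139 (mod 1121).
Since 139 ≠ 1, base 10 is a Fermat witness: 1121 is composite.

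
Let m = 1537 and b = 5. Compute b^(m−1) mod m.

1035

5^1 ≡ 5 (mod 1537)
5^2 ≡ 5^2 = 25 ≡ 25 (mod 1537)
5^4 ≡ 25^2 = 625 ≡ 625 (mod 1537)
5^8 ≡ 625^2 = 390625 ≡ 227 (mod 1537)
5^16 ≡ 227^2 = 51529 ≡ 808 (mod 1537)
5^32 ≡ 808^2 = 652864 ≡ 1176 (mod 1537)
5^64 ≡ 1176^2 = 1382976 ≡ 1213 (mod 1537)
5^128 ≡ 1213^2 = 1471369 ≡ 460 (mod 1537)
5^256 ≡ 460^2 = 211600 ≡ 1031 (mod 1537)
5^512 ≡ 1031^2 = 1062961 ≡ 894 (mod 1537)
5^1024 ≡ 894^2 = 799236 ≡ 1533 (mod 1537)
1536 = 1024 + 512 in binary powers of 2.
So 5^1536 ≡ 1533 · 894 ≡ 1035 (mod 1537).
Since 1035 ≠ 1, base 5 is a Fermat witness: 1537 is composite.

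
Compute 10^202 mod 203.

109

10^1 ≡ 10 (mod 203)
10^2 ≡ 10^2 = 100 ≡ 100 (mod 203)
10^4 ≡ 100^2 = 10000 ≡ 53 (mod 203)
10^8 ≡ 53^2 = 2809 ≡ 170 (mod 203)
10^16 ≡ 170^2 = 28900 ≡ 74 (mod 203)
10^32 ≡ 74^2 = 5476 ≡ 198 (mod 203)
10^64 ≡ 198^2 = 39204 ≡ 25 (mod 203)
10^128 ≡ 25^2 = 625 ≡ 16 (mod 203)
202 = 128 + 64 + 8 + 2 in binary powers of 2.
So 10^202 ≡ 16 · 25 · 170 · 100 ≡ 109 (mod 203).
Since 109 ≠ 1, base 10 is a Fermat witness: 203 is composite.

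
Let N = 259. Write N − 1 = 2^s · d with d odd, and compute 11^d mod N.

36

259 − 1 = 258 = 2^1 · 129, so d = 129.
11^1 ≡ 11 (mod 259)
11^2 ≡ 11^2 = 121 ≡ 121 (mod 259)
11^4 ≡ 121^2 = 14641 ≡ 137 (mod 259)
11^8 ≡ 137^2 = 18769 ≡ 121 (mod 259)
11^16 ≡ 121^2 = 14641 ≡ 137 (mod 259)
11^32 ≡ 137^2 = 18769 ≡ 121 (mod 259)
11^64 ≡ 121^2 = 14641 ≡ 137 (mod 259)
11^128 ≡ 137^2 = 18769 ≡ 121 (mod 259)
129 = 128 + 1 in binary powers of 2.
So 11^129 ≡ 121 · 11 ≡ 36 (mod 259).
Squaring chain: 36; never reaches −1, so base 11 is a Miller–Rabin witness that 259 is composite.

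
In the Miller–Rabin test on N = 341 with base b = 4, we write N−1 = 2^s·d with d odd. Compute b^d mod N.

1

341 − 1 = 340 = 2^2 · 85, so d = 85.
4^1 ≡ 4 (mod 341)
4^2 ≡ 4^2 = 16 ≡ 16 (mod 341)
4^4 ≡ 16^2 = 256 ≡ 256 (mod 341)
4^8 ≡ 256^2 = 65536 ≡ 64 (mod 341)
4^16 ≡ 64^2 = 4096 ≡ 4 (mod 341)
4^32 ≡ 4^2 = 16 ≡ 16 (mod 341)
4^64 ≡ 16^2 = 256 ≡ 256 (mod 341)
85 = 64 + 16 + 4 + 1 in binary powers of 2.
So 4^85 ≡ 256 · 4 · 256 · 4 ≡ 1 (mod 341).
Since 4^d ≡ 1 (mod 341), base 4 does not prove 341 composite.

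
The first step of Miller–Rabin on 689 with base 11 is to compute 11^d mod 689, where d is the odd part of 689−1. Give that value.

93

689 − 1 = 688 = 2^4 · 43, so d = 43.
11^1 ≡ 11 (mod 689)
11^2 ≡ 11^2 = 121 ≡ 121 (mod 689)
11^4 ≡ 121^2 = 14641 ≡ 172 (mod 689)
11^8 ≡ 172^2 = 29584 ≡ 646 (mod 689)
11^16 ≡ 646^2 = 417316 ≡ 471 (mod 689)
11^32 ≡ 471^2 = 221841 ≡ 672 (mod 689)
43 = 32 + 8 + 2 + 1 in binary powers of 2.
So 11^43 ≡ 672 · 646 · 121 · 11 ≡ 93 (mod 689).
Squaring chain: 93 → 381 → 471 → 672; never reaches −1, so base 11 is a Miller–Rabin witness that 689 is composite.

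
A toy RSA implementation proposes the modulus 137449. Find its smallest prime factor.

13

137449 is odd.
Digit sum 28, not divisible by 3.
Ends in 9: not divisible by 5.
7: 137449 = 7·19635 + 4
11: 137449 = 11·12495 + 4
13: 137449 = 13·10573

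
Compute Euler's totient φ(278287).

Factor: 278287 = 31 · 47 · 191.
φ(278287) = (31−1) · (47−1) · (191−1) = 30 · 46 · 190 = 262200.

262200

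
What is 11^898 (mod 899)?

11^1 ≡ 11 (mod 899)
11^2 ≡ 11^2 = 121 ≡ 121 (mod 899)
11^4 ≡ 121^2 = 14641 ≡ 257 (mod 899)
11^8 ≡ 257^2 = 66049 ≡ 422 (mod 899)
11^16 ≡ 422^2 = 178084 ≡ 82 (mod 899)
11^32 ≡ 82^2 = 6724 ≡ 431 (mod 899)
11^64 ≡ 431^2 = 185761 ≡ 567 (mod 899)
11^128 ≡ 567^2 = 321489 ≡ 546 (mod 899)
11^256 ≡ 546^2 = 298116 ≡ 547 (mod 899)
11^512 ≡ 547^2 = 299209 ≡ 741 (mod 899)
898 = 512 + 256 + 128 + 2 in binary powers of 2.
So 11^898 ≡ 741 · 547 · 546 · 121 ≡ 382 (mod 899).
Since 382 ≠ 1, base 11 is a Fermat witness: 899 is composite.

382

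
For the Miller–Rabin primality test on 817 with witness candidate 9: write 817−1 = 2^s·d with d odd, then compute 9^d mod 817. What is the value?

817 − 1 = 816 = 2^4 · 51, so d = 51.
9^1 ≡ 9 (mod 817)
9^2 ≡ 9^2 = 81 ≡ 81 (mod 817)
9^4 ≡ 81^2 = 6561 ≡ 25 (mod 817)
9^8 ≡ 25^2 = 625 ≡ 625 (mod 817)
9^16 ≡ 625^2 = 390625 ≡ 99 (mod 817)
9^32 ≡ 99^2 = 9801 ≡ 814 (mod 817)
51 = 32 + 16 + 2 + 1 in binary powers of 2.
So 9^51 ≡ 814 · 99 · 81 · 9 ≡ 809 (mod 817).
Squaring chain: 809 → 64 → 11 → 121; never reaches −1, so base 9 is a Miller–Rabin witness that 817 is composite.

809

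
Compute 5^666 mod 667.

169

5^1 ≡ 5 (mod 667)
5^2 ≡ 5^2 = 25 ≡ 25 (mod 667)
5^4 ≡ 25^2 = 625 ≡ 625 (mod 667)
5^8 ≡ 625^2 = 390625 ≡ 430 (mod 667)
5^16 ≡ 430^2 = 184900 ≡ 141 (mod 667)
5^32 ≡ 141^2 = 19881 ≡ 538 (mod 667)
5^64 ≡ 538^2 = 289444 ≡ 633 (mod 667)
5^128 ≡ 633^2 = 400689 ≡ 489 (mod 667)
5^256 ≡ 489^2 = 239121 ≡ 335 (mod 667)
5^512 ≡ 335^2 = 112225 ≡ 169 (mod 667)
666 = 512 + 128 + 16 + 8 + 2 in binary powers of 2.
So 5^666 ≡ 169 · 489 · 141 · 430 · 25 ≡ 169 (mod 667).
Since 169 ≠ 1, base 5 is a Fermat witness: 667 is composite.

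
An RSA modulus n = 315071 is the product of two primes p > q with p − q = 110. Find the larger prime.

Since p = q + 110, we have 315071 = q(q + 110), so q² + 110q − 315071 = 0.
Discriminant: 110² + 4·315071 = 12100 + 1260284 = 1272384; √1272384 = 1128.
q = (−110 + 1128)/2 = 509, and p = q + 110 = 619.
Check: 509 · 619 = 315071.

619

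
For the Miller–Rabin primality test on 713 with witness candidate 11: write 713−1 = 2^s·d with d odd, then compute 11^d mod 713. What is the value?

713 − 1 = 712 = 2^3 · 89, so d = 89.
11^1 ≡ 11 (mod 713)
11^2 ≡ 11^2 = 121 ≡ 121 (mod 713)
11^4 ≡ 121^2 = 14641 ≡ 381 (mod 713)
11^8 ≡ 381^2 = 145161 ≡ 422 (mod 713)
11^16 ≡ 422^2 = 178084 ≡ 547 (mod 713)
11^32 ≡ 547^2 = 299209 ≡ 462 (mod 713)
11^64 ≡ 462^2 = 213444 ≡ 257 (mod 713)
89 = 64 + 16 + 8 + 1 in binary powers of 2.
So 11^89 ≡ 257 · 547 · 422 · 11 ≡ 172 (mod 713).
Squaring chain: 172 → 351 → 565; never reaches −1, so base 11 is a Miller–Rabin witness that 713 is composite.

172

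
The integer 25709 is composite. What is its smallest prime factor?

47

25709 is odd.
Digit sum 23, not divisible by 3.
Ends in 9: not divisible by 5.
7: 25709 = 7·3672 + 5
11: 25709 = 11·2337 + 2
13: 25709 = 13·1977 + 8
17: 25709 = 17·1512 + 5
19: 25709 = 19·1353 + 2
23: 25709 = 23·1117 + 18
29: 25709 = 29·886 + 15
31: 25709 = 31·829 + 10
37: 25709 = 37·694 + 31
41: 25709 = 41·627 + 2
43: 25709 = 43·597 + 38
47: 25709 = 47·547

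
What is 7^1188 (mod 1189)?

45

7^1 ≡ 7 (mod 1189)
7^2 ≡ 7^2 = 49 ≡ 49 (mod 1189)
7^4 ≡ 49^2 = 2401 ≡ 23 (mod 1189)
7^8 ≡ 23^2 = 529 ≡ 529 (mod 1189)
7^16 ≡ 529^2 = 279841 ≡ 426 (mod 1189)
7^32 ≡ 426^2 = 181476 ≡ 748 (mod 1189)
7^64 ≡ 748^2 = 559504 ≡ 674 (mod 1189)
7^128 ≡ 674^2 = 454276 ≡ 78 (mod 1189)
7^256 ≡ 78^2 = 6084 ≡ 139 (mod 1189)
7^512 ≡ 139^2 = 19321 ≡ 297 (mod 1189)
7^1024 ≡ 297^2 = 88209 ≡ 223 (mod 1189)
1188 = 1024 + 128 + 32 + 4 in binary powers of 2.
So 7^1188 ≡ 223 · 78 · 748 · 23 ≡ 45 (mod 1189).
Since 45 ≠ 1, base 7 is a Fermat witness: 1189 is composite.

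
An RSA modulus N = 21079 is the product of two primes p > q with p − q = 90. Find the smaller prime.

Since p = q + 90, we have 21079 = q(q + 90), so q² + 90q − 21079 = 0.
Discriminant: 90² + 4·21079 = 8100 + 84316 = 92416; √92416 = 304.
q = (−90 + 304)/2 = 107, and p = q + 90 = 197.
Check: 107 · 197 = 21079.

107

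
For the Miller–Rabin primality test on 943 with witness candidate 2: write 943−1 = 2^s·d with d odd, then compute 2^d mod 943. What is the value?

943 − 1 = 942 = 2^1 · 471, so d = 471.
2^1 ≡ 2 (mod 943)
2^2 ≡ 2^2 = 4 ≡ 4 (mod 943)
2^4 ≡ 4^2 = 16 ≡ 16 (mod 943)
2^8 ≡ 16^2 = 256 ≡ 256 (mod 943)
2^16 ≡ 256^2 = 65536 ≡ 469 (mod 943)
2^32 ≡ 469^2 = 219961 ≡ 242 (mod 943)
2^64 ≡ 242^2 = 58564 ≡ 98 (mod 943)
2^128 ≡ 98^2 = 9604 ≡ 174 (mod 943)
2^256 ≡ 174^2 = 30276 ≡ 100 (mod 943)
471 = 256 + 128 + 64 + 16 + 4 + 2 + 1 in binary powers of 2.
So 2^471 ≡ 100 · 174 · 98 · 469 · 16 · 4 · 2 ≡ 121 (mod 943).
Squaring chain: 121; never reaches −1, so base 2 is a Miller–Rabin witness that 943 is composite.

121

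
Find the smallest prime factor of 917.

7

917 is odd.
Digit sum 17, not divisible by 3.
Ends in 7: not divisible by 5.
7: 917 = 7·131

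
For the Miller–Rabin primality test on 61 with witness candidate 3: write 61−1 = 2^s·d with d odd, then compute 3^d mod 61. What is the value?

61 − 1 = 60 = 2^2 · 15, so d = 15.
3^1 ≡ 3 (mod 61)
3^2 ≡ 3^2 = 9 ≡ 9 (mod 61)
3^4 ≡ 9^2 = 81 ≡ 20 (mod 61)
3^8 ≡ 20^2 = 400 ≡ 34 (mod 61)
15 = 8 + 4 + 2 + 1 in binary powers of 2.
So 3^15 ≡ 34 · 20 · 9 · 3 ≡ 60 (mod 61).
Since 3^d ≡ 60 (mod 61), base 3 does not prove 61 composite.

60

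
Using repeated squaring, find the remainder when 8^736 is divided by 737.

25

8^1 ≡ 8 (mod 737)
8^2 ≡ 8^2 = 64 ≡ 64 (mod 737)
8^4 ≡ 64^2 = 4096 ≡ 411 (mod 737)
8^8 ≡ 411^2 = 168921 ≡ 148 (mod 737)
8^16 ≡ 148^2 = 21904 ≡ 531 (mod 737)
8^32 ≡ 531^2 = 281961 ≡ 427 (mod 737)
8^64 ≡ 427^2 = 182329 ≡ 290 (mod 737)
8^128 ≡ 290^2 = 84100 ≡ 82 (mod 737)
8^256 ≡ 82^2 = 6724 ≡ 91 (mod 737)
8^512 ≡ 91^2 = 8281 ≡ 174 (mod 737)
736 = 512 + 128 + 64 + 32 in binary powers of 2.
So 8^736 ≡ 174 · 82 · 290 · 427 ≡ 25 (mod 737).
Since 25 ≠ 1, base 8 is a Fermat witness: 737 is composite.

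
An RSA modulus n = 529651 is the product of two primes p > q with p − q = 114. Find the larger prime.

Since p = q + 114, we have 529651 = q(q + 114), so q² + 114q − 529651 = 0.
Discriminant: 114² + 4·529651 = 12996 + 2118604 = 2131600; √2131600 = 1460.
q = (−114 + 1460)/2 = 673, and p = q + 114 = 787.
Check: 673 · 787 = 529651.

787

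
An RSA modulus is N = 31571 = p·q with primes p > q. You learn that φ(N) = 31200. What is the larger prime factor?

241

φ(n) = (p−1)(q−1) = n − (p+q) + 1, so p + q = 31571 − 31200 + 1 = 372.
p and q are the roots of t² − 372t + 31571 = 0.
Discriminant: 372² − 4·31571 = 138384 − 126284 = 12100; √12100 = 110.
q = (372 − 110)/2 = 131, p = (372 + 110)/2 = 241.
Check: 131 · 241 = 31571.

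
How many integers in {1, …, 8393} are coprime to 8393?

6480

Factor: 8393 = 7 · 11 · 109.
φ(8393) = (7−1) · (11−1) · (109−1) = 6 · 10 · 108 = 6480.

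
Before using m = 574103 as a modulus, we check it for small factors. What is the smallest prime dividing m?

23

574103 is odd.
Digit sum 20, not divisible by 3.
Ends in 3: not divisible by 5.
7: 574103 = 7·82014 + 5
11: 574103 = 11·52191 + 2
13: 574103 = 13·44161 + 10
17: 574103 = 17·33770 + 13
19: 574103 = 19·30215 + 18
23: 574103 = 23·24961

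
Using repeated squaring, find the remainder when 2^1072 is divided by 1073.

2^1 ≡ 2 (mod 1073)
2^2 ≡ 2^2 = 4 ≡ 4 (mod 1073)
2^4 ≡ 4^2 = 16 ≡ 16 (mod 1073)
2^8 ≡ 16^2 = 256 ≡ 256 (mod 1073)
2^16 ≡ 256^2 = 65536 ≡ 83 (mod 1073)
2^32 ≡ 83^2 = 6889 ≡ 451 (mod 1073)
2^64 ≡ 451^2 = 203401 ≡ 604 (mod 1073)
2^128 ≡ 604^2 = 364816 ≡ 1069 (mod 1073)
2^256 ≡ 1069^2 = 1142761 ≡ 16 (mod 1073)
2^512 ≡ 16^2 = 256 ≡ 256 (mod 1073)
2^1024 ≡ 256^2 = 65536 ≡ 83 (mod 1073)
1072 = 1024 + 32 + 16 in binary powers of 2.
So 2^1072 ≡ 83 · 451 · 83 ≡ 604 (mod 1073).
Since 604 ≠ 1, base 2 is a Fermat witness: 1073 is composite.

604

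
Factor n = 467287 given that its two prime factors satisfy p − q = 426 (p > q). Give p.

929

Since p = q + 426, we have 467287 = q(q + 426), so q² + 426q − 467287 = 0.
Discriminant: 426² + 4·467287 = 181476 + 1869148 = 2050624; √2050624 = 1432.
q = (−426 + 1432)/2 = 503, and p = q + 426 = 929.
Check: 503 · 929 = 467287.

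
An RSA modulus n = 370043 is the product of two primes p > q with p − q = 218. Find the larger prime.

Since p = q + 218, we have 370043 = q(q + 218), so q² + 218q − 370043 = 0.
Discriminant: 218² + 4·370043 = 47524 + 1480172 = 1527696; √1527696 = 1236.
q = (−218 + 1236)/2 = 509, and p = q + 218 = 727.
Check: 509 · 727 = 370043.

727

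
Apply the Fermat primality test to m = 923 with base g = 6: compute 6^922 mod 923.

862

6^1 ≡ 6 (mod 923)
6^2 ≡ 6^2 = 36 ≡ 36 (mod 923)
6^4 ≡ 36^2 = 1296 ≡ 373 (mod 923)
6^8 ≡ 373^2 = 139129 ≡ 679 (mod 923)
6^16 ≡ 679^2 = 461041 ≡ 464 (mod 923)
6^32 ≡ 464^2 = 215296 ≡ 237 (mod 923)
6^64 ≡ 237^2 = 56169 ≡ 789 (mod 923)
6^128 ≡ 789^2 = 622521 ≡ 419 (mod 923)
6^256 ≡ 419^2 = 175561 ≡ 191 (mod 923)
6^512 ≡ 191^2 = 36481 ≡ 484 (mod 923)
922 = 512 + 256 + 128 + 16 + 8 + 2 in binary powers of 2.
So 6^922 ≡ 484 · 191 · 419 · 464 · 679 · 36 ≡ 862 (mod 923).
Since 862 ≠ 1, base 6 is a Fermat witness: 923 is composite.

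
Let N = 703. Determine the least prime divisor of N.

703 is odd.
Digit sum 10, not divisible by 3.
Ends in 3: not divisible by 5.
7: 703 = 7·100 + 3
11: 703 = 11·63 + 10
13: 703 = 13·54 + 1
17: 703 = 17·41 + 6
19: 703 = 19·37

19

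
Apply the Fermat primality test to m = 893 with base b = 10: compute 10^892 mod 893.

332

10^1 ≡ 10 (mod 893)
10^2 ≡ 10^2 = 100 ≡ 100 (mod 893)
10^4 ≡ 100^2 = 10000 ≡ 177 (mod 893)
10^8 ≡ 177^2 = 31329 ≡ 74 (mod 893)
10^16 ≡ 74^2 = 5476 ≡ 118 (mod 893)
10^32 ≡ 118^2 = 13924 ≡ 529 (mod 893)
10^64 ≡ 529^2 = 279841 ≡ 332 (mod 893)
10^128 ≡ 332^2 = 110224 ≡ 385 (mod 893)
10^256 ≡ 385^2 = 148225 ≡ 880 (mod 893)
10^512 ≡ 880^2 = 774400 ≡ 169 (mod 893)
892 = 512 + 256 + 64 + 32 + 16 + 8 + 4 in binary powers of 2.
So 10^892 ≡ 169 · 880 · 332 · 529 · 118 · 74 · 177 ≡ 332 (mod 893).
Since 332 ≠ 1, base 10 is a Fermat witness: 893 is composite.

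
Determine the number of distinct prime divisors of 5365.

5365 = 5 · 1073
1073 = 29 · 37
5365 = 5 · 29 · 37, which has 3 distinct prime factors.

3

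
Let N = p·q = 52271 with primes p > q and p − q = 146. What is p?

Since p = q + 146, we have 52271 = q(q + 146), so q² + 146q − 52271 = 0.
Discriminant: 146² + 4·52271 = 21316 + 209084 = 230400; √230400 = 480.
q = (−146 + 480)/2 = 167, and p = q + 146 = 313.
Check: 167 · 313 = 52271.

313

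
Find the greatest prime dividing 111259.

97

111259 = 31 · 3589
3589 = 37 · 97
97 is prime.
So 111259 = 31 · 37 · 97; the largest prime factor is 97.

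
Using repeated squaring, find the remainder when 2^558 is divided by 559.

441

2^1 ≡ 2 (mod 559)
2^2 ≡ 2^2 = 4 ≡ 4 (mod 559)
2^4 ≡ 4^2 = 16 ≡ 16 (mod 559)
2^8 ≡ 16^2 = 256 ≡ 256 (mod 559)
2^16 ≡ 256^2 = 65536 ≡ 133 (mod 559)
2^32 ≡ 133^2 = 17689 ≡ 360 (mod 559)
2^64 ≡ 360^2 = 129600 ≡ 471 (mod 559)
2^128 ≡ 471^2 = 221841 ≡ 477 (mod 559)
2^256 ≡ 477^2 = 227529 ≡ 16 (mod 559)
2^512 ≡ 16^2 = 256 ≡ 256 (mod 559)
558 = 512 + 32 + 8 + 4 + 2 in binary powers of 2.
So 2^558 ≡ 256 · 360 · 256 · 16 · 4 ≡ 441 (mod 559).
Since 441 ≠ 1, base 2 is a Fermat witness: 559 is composite.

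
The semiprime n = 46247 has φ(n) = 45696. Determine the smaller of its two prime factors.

103

φ(n) = (p−1)(q−1) = n − (p+q) + 1, so p + q = 46247 − 45696 + 1 = 552.
p and q are the roots of t² − 552t + 46247 = 0.
Discriminant: 552² − 4·46247 = 304704 − 184988 = 119716; √119716 = 346.
q = (552 − 346)/2 = 103, p = (552 + 346)/2 = 449.
Check: 103 · 449 = 46247.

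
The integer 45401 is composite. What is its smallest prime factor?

83

45401 is odd.
Digit sum 14, not divisible by 3.
Ends in 1: not divisible by 5.
7: 45401 = 7·6485 + 6
11: 45401 = 11·4127 + 4
13: 45401 = 13·3492 + 5
17: 45401 = 17·2670 + 11
19: 45401 = 19·2389 + 10
23: 45401 = 23·1973 + 22
29: 45401 = 29·1565 + 16
31: 45401 = 31·1464 + 17
37: 45401 = 37·1227 + 2
41: 45401 = 41·1107 + 14
43: 45401 = 43·1055 + 36
47: 45401 = 47·965 + 46
53: 45401 = 53·856 + 33
59: 45401 = 59·769 + 30
61: 45401 = 61·744 + 17
67: 45401 = 67·677 + 42
71: 45401 = 71·639 + 32
73: 45401 = 73·621 + 68
79: 45401 = 79·574 + 55
83: 45401 = 83·547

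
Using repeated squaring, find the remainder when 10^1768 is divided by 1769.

1184

10^1 ≡ 10 (mod 1769)
10^2 ≡ 10^2 = 100 ≡ 100 (mod 1769)
10^4 ≡ 100^2 = 10000 ≡ 1155 (mod 1769)
10^8 ≡ 1155^2 = 1334025 ≡ 199 (mod 1769)
10^16 ≡ 199^2 = 39601 ≡ 683 (mod 1769)
10^32 ≡ 683^2 = 466489 ≡ 1242 (mod 1769)
10^64 ≡ 1242^2 = 1542564 ≡ 1765 (mod 1769)
10^128 ≡ 1765^2 = 3115225 ≡ 16 (mod 1769)
10^256 ≡ 16^2 = 256 ≡ 256 (mod 1769)
10^512 ≡ 256^2 = 65536 ≡ 83 (mod 1769)
10^1024 ≡ 83^2 = 6889 ≡ 1582 (mod 1769)
1768 = 1024 + 512 + 128 + 64 + 32 + 8 in binary powers of 2.
So 10^1768 ≡ 1582 · 83 · 16 · 1765 · 1242 · 199 ≡ 1184 (mod 1769).
Since 1184 ≠ 1, base 10 is a Fermat witness: 1769 is composite.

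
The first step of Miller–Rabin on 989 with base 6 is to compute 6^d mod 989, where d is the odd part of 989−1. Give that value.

989 − 1 = 988 = 2^2 · 247, so d = 247.
6^1 ≡ 6 (mod 989)
6^2 ≡ 6^2 = 36 ≡ 36 (mod 989)
6^4 ≡ 36^2 = 1296 ≡ 307 (mod 989)
6^8 ≡ 307^2 = 94249 ≡ 294 (mod 989)
6^16 ≡ 294^2 = 86436 ≡ 393 (mod 989)
6^32 ≡ 393^2 = 154449 ≡ 165 (mod 989)
6^64 ≡ 165^2 = 27225 ≡ 522 (mod 989)
6^128 ≡ 522^2 = 272484 ≡ 509 (mod 989)
247 = 128 + 64 + 32 + 16 + 4 + 2 + 1 in binary powers of 2.
So 6^247 ≡ 509 · 522 · 165 · 393 · 307 · 36 · 6 ≡ 393 (mod 989).
Squaring chain: 393 → 165; never reaches −1, so base 6 is a Miller–Rabin witness that 989 is composite.

393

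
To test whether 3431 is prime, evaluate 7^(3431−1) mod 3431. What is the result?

7^1 ≡ 7 (mod 3431)
7^2 ≡ 7^2 = 49 ≡ 49 (mod 3431)
7^4 ≡ 49^2 = 2401 ≡ 2401 (mod 3431)
7^8 ≡ 2401^2 = 5764801 ≡ 721 (mod 3431)
7^16 ≡ 721^2 = 519841 ≡ 1760 (mod 3431)
7^32 ≡ 1760^2 = 3097600 ≡ 2838 (mod 3431)
7^64 ≡ 2838^2 = 8054244 ≡ 1687 (mod 3431)
7^128 ≡ 1687^2 = 2845969 ≡ 1670 (mod 3431)
7^256 ≡ 1670^2 = 2788900 ≡ 2928 (mod 3431)
7^512 ≡ 2928^2 = 8573184 ≡ 2546 (mod 3431)
7^1024 ≡ 2546^2 = 6482116 ≡ 957 (mod 3431)
7^2048 ≡ 957^2 = 915849 ≡ 3203 (mod 3431)
3430 = 2048 + 1024 + 256 + 64 + 32 + 4 + 2 in binary powers of 2.
So 7^3430 ≡ 3203 · 957 · 2928 · 1687 · 2838 · 2401 · 49 ≡ 3069 (mod 3431).
Since 3069 ≠ 1, base 7 is a Fermat witness: 3431 is composite.

3069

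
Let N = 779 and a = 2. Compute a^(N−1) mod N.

2^1 ≡ 2 (mod 779)
2^2 ≡ 2^2 = 4 ≡ 4 (mod 779)
2^4 ≡ 4^2 = 16 ≡ 16 (mod 779)
2^8 ≡ 16^2 = 256 ≡ 256 (mod 779)
2^16 ≡ 256^2 = 65536 ≡ 100 (mod 779)
2^32 ≡ 100^2 = 10000 ≡ 652 (mod 779)
2^64 ≡ 652^2 = 425104 ≡ 549 (mod 779)
2^128 ≡ 549^2 = 301401 ≡ 707 (mod 779)
2^256 ≡ 707^2 = 499849 ≡ 510 (mod 779)
2^512 ≡ 510^2 = 260100 ≡ 693 (mod 779)
778 = 512 + 256 + 8 + 2 in binary powers of 2.
So 2^778 ≡ 693 · 510 · 256 · 4 ≡ 605 (mod 779).
Since 605 ≠ 1, base 2 is a Fermat witness: 779 is composite.

605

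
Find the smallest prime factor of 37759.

37759 is odd.
Digit sum 31, not divisible by 3.
Ends in 9: not divisible by 5.
7: 37759 = 7·5394 + 1
11: 37759 = 11·3432 + 7
13: 37759 = 13·2904 + 7
17: 37759 = 17·2221 + 2
19: 37759 = 19·1987 + 6
23: 37759 = 23·1641 + 16
29: 37759 = 29·1302 + 1
31: 37759 = 31·1218 + 1
37: 37759 = 37·1020 + 19
41: 37759 = 41·920 + 39
43: 37759 = 43·878 + 5
47: 37759 = 47·803 + 18
53: 37759 = 53·712 + 23
59: 37759 = 59·639 + 58
61: 37759 = 61·619

61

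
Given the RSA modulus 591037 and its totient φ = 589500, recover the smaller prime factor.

φ(n) = (p−1)(q−1) = n − (p+q) + 1, so p + q = 591037 − 589500 + 1 = 1538.
p and q are the roots of t² − 1538t + 591037 = 0.
Discriminant: 1538² − 4·591037 = 2365444 − 2364148 = 1296; √1296 = 36.
q = (1538 − 36)/2 = 751, p = (1538 + 36)/2 = 787.
Check: 751 · 787 = 591037.

751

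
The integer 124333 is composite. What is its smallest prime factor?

11

124333 is odd.
Digit sum 16, not divisible by 3.
Ends in 3: not divisible by 5.
7: 124333 = 7·17761 + 6
11: 124333 = 11·11303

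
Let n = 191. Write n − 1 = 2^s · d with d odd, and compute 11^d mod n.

190

191 − 1 = 190 = 2^1 · 95, so d = 95.
11^1 ≡ 11 (mod 191)
11^2 ≡ 11^2 = 121 ≡ 121 (mod 191)
11^4 ≡ 121^2 = 14641 ≡ 125 (mod 191)
11^8 ≡ 125^2 = 15625 ≡ 154 (mod 191)
11^16 ≡ 154^2 = 23716 ≡ 32 (mod 191)
11^32 ≡ 32^2 = 1024 ≡ 69 (mod 191)
11^64 ≡ 69^2 = 4761 ≡ 177 (mod 191)
95 = 64 + 16 + 8 + 4 + 2 + 1 in binary powers of 2.
So 11^95 ≡ 177 · 32 · 154 · 125 · 121 · 11 ≡ 190 (mod 191).
Since 11^d ≡ 190 (mod 191), base 11 does not prove 191 composite.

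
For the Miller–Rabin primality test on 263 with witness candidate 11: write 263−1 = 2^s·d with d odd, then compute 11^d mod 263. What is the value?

263 − 1 = 262 = 2^1 · 131, so d = 131.
11^1 ≡ 11 (mod 263)
11^2 ≡ 11^2 = 121 ≡ 121 (mod 263)
11^4 ≡ 121^2 = 14641 ≡ 176 (mod 263)
11^8 ≡ 176^2 = 30976 ≡ 205 (mod 263)
11^16 ≡ 205^2 = 42025 ≡ 208 (mod 263)
11^32 ≡ 208^2 = 43264 ≡ 132 (mod 263)
11^64 ≡ 132^2 = 17424 ≡ 66 (mod 263)
11^128 ≡ 66^2 = 4356 ≡ 148 (mod 263)
131 = 128 + 2 + 1 in binary powers of 2.
So 11^131 ≡ 148 · 121 · 11 ≡ 1 (mod 263).
Since 11^d ≡ 1 (mod 263), base 11 does not prove 263 composite.

1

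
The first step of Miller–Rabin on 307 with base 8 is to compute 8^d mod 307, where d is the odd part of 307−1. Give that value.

306

307 − 1 = 306 = 2^1 · 153, so d = 153.
8^1 ≡ 8 (mod 307)
8^2 ≡ 8^2 = 64 ≡ 64 (mod 307)
8^4 ≡ 64^2 = 4096 ≡ 105 (mod 307)
8^8 ≡ 105^2 = 11025 ≡ 280 (mod 307)
8^16 ≡ 280^2 = 78400 ≡ 115 (mod 307)
8^32 ≡ 115^2 = 13225 ≡ 24 (mod 307)
8^64 ≡ 24^2 = 576 ≡ 269 (mod 307)
8^128 ≡ 269^2 = 72361 ≡ 216 (mod 307)
153 = 128 + 16 + 8 + 1 in binary powers of 2.
So 8^153 ≡ 216 · 115 · 280 · 8 ≡ 306 (mod 307).
Since 8^d ≡ 306 (mod 307), base 8 does not prove 307 composite.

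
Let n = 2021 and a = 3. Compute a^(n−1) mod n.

3^1 ≡ 3 (mod 2021)
3^2 ≡ 3^2 = 9 ≡ 9 (mod 2021)
3^4 ≡ 9^2 = 81 ≡ 81 (mod 2021)
3^8 ≡ 81^2 = 6561 ≡ 498 (mod 2021)
3^16 ≡ 498^2 = 248004 ≡ 1442 (mod 2021)
3^32 ≡ 1442^2 = 2079364 ≡ 1776 (mod 2021)
3^64 ≡ 1776^2 = 3154176 ≡ 1416 (mod 2021)
3^128 ≡ 1416^2 = 2005056 ≡ 224 (mod 2021)
3^256 ≡ 224^2 = 50176 ≡ 1672 (mod 2021)
3^512 ≡ 1672^2 = 2795584 ≡ 541 (mod 2021)
3^1024 ≡ 541^2 = 292681 ≡ 1657 (mod 2021)
2020 = 1024 + 512 + 256 + 128 + 64 + 32 + 4 in binary powers of 2.
So 3^2020 ≡ 1657 · 541 · 1672 · 224 · 1416 · 1776 · 81 ≡ 253 (mod 2021).
Since 253 ≠ 1, base 3 is a Fermat witness: 2021 is composite.

253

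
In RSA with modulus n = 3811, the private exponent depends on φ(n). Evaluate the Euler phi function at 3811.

3672

Factor: 3811 = 37 · 103.
φ(3811) = (37−1) · (103−1) = 36 · 102 = 3672.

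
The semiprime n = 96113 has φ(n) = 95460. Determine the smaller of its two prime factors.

φ(n) = (p−1)(q−1) = n − (p+q) + 1, so p + q = 96113 − 95460 + 1 = 654.
p and q are the roots of t² − 654t + 96113 = 0.
Discriminant: 654² − 4·96113 = 427716 − 384452 = 43264; √43264 = 208.
q = (654 − 208)/2 = 223, p = (654 + 208)/2 = 431.
Check: 223 · 431 = 96113.

223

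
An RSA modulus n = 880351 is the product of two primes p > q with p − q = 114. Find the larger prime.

997

Since p = q + 114, we have 880351 = q(q + 114), so q² + 114q − 880351 = 0.
Discriminant: 114² + 4·880351 = 12996 + 3521404 = 3534400; √3534400 = 1880.
q = (−114 + 1880)/2 = 883, and p = q + 114 = 997.
Check: 883 · 997 = 880351.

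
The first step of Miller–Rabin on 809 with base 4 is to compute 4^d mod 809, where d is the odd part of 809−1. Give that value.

809 − 1 = 808 = 2^3 · 101, so d = 101.
4^1 ≡ 4 (mod 809)
4^2 ≡ 4^2 = 16 ≡ 16 (mod 809)
4^4 ≡ 16^2 = 256 ≡ 256 (mod 809)
4^8 ≡ 256^2 = 65536 ≡ 7 (mod 809)
4^16 ≡ 7^2 = 49 ≡ 49 (mod 809)
4^32 ≡ 49^2 = 2401 ≡ 783 (mod 809)
4^64 ≡ 783^2 = 613089 ≡ 676 (mod 809)
101 = 64 + 32 + 4 + 1 in binary powers of 2.
So 4^101 ≡ 676 · 783 · 256 · 4 ≡ 808 (mod 809).
Since 4^d ≡ 808 (mod 809), base 4 does not prove 809 composite.

808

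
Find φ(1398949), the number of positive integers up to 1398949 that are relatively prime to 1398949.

1357200

Factor: 1398949 = 59 · 131 · 181.
φ(1398949) = (59−1) · (131−1) · (181−1) = 58 · 130 · 180 = 1357200.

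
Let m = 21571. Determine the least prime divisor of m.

11

21571 is odd.
Digit sum 16, not divisible by 3.
Ends in 1: not divisible by 5.
7: 21571 = 7·3081 + 4
11: 21571 = 11·1961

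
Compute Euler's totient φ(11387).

Factor: 11387 = 59 · 193.
φ(11387) = (59−1) · (193−1) = 58 · 192 = 11136.

11136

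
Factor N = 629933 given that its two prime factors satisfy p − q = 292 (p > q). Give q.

Since p = q + 292, we have 629933 = q(q + 292), so q² + 292q − 629933 = 0.
Discriminant: 292² + 4·629933 = 85264 + 2519732 = 2604996; √2604996 = 1614.
q = (−292 + 1614)/2 = 661, and p = q + 292 = 953.
Check: 661 · 953 = 629933.

661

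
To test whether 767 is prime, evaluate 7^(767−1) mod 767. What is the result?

186

7^1 ≡ 7 (mod 767)
7^2 ≡ 7^2 = 49 ≡ 49 (mod 767)
7^4 ≡ 49^2 = 2401 ≡ 100 (mod 767)
7^8 ≡ 100^2 = 10000 ≡ 29 (mod 767)
7^16 ≡ 29^2 = 841 ≡ 74 (mod 767)
7^32 ≡ 74^2 = 5476 ≡ 107 (mod 767)
7^64 ≡ 107^2 = 11449 ≡ 711 (mod 767)
7^128 ≡ 711^2 = 505521 ≡ 68 (mod 767)
7^256 ≡ 68^2 = 4624 ≡ 22 (mod 767)
7^512 ≡ 22^2 = 484 ≡ 484 (mod 767)
766 = 512 + 128 + 64 + 32 + 16 + 8 + 4 + 2 in binary powers of 2.
So 7^766 ≡ 484 · 68 · 711 · 107 · 74 · 29 · 100 · 49 ≡ 186 (mod 767).
Since 186 ≠ 1, base 7 is a Fermat witness: 767 is composite.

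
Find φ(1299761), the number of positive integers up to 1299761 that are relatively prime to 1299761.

1254960

Factor: 1299761 = 43 · 167 · 181.
φ(1299761) = (43−1) · (167−1) · (181−1) = 42 · 166 · 180 = 1254960.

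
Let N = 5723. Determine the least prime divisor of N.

5723 is odd.
Digit sum 17, not divisible by 3.
Ends in 3: not divisible by 5.
7: 5723 = 7·817 + 4
11: 5723 = 11·520 + 3
13: 5723 = 13·440 + 3
17: 5723 = 17·336 + 11
19: 5723 = 19·301 + 4
23: 5723 = 23·248 + 19
29: 5723 = 29·197 + 10
31: 5723 = 31·184 + 19
37: 5723 = 37·154 + 25
41: 5723 = 41·139 + 24
43: 5723 = 43·133 + 4
47: 5723 = 47·121 + 36
53: 5723 = 53·107 + 52
59: 5723 = 59·97

59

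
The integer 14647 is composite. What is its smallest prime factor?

14647 is odd.
Digit sum 22, not divisible by 3.
Ends in 7: not divisible by 5.
7: 14647 = 7·2092 + 3
11: 14647 = 11·1331 + 6
13: 14647 = 13·1126 + 9
17: 14647 = 17·861 + 10
19: 14647 = 19·770 + 17
23: 14647 = 23·636 + 19
29: 14647 = 29·505 + 2
31: 14647 = 31·472 + 15
37: 14647 = 37·395 + 32
41: 14647 = 41·357 + 10
43: 14647 = 43·340 + 27
47: 14647 = 47·311 + 30
53: 14647 = 53·276 + 19
59: 14647 = 59·248 + 15
61: 14647 = 61·240 + 7
67: 14647 = 67·218 + 41
71: 14647 = 71·206 + 21
73: 14647 = 73·200 + 47
79: 14647 = 79·185 + 32
83: 14647 = 83·176 + 39
89: 14647 = 89·164 + 51
97: 14647 = 97·151

97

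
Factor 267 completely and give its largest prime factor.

267 = 3 · 89
89 is prime.
So 267 = 3 · 89; the largest prime factor is 89.

89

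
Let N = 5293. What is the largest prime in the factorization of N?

79

5293 = 67 · 79
79 is prime.
So 5293 = 67 · 79; the largest prime factor is 79.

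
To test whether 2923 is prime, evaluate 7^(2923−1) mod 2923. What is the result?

433

7^1 ≡ 7 (mod 2923)
7^2 ≡ 7^2 = 49 ≡ 49 (mod 2923)
7^4 ≡ 49^2 = 2401 ≡ 2401 (mod 2923)
7^8 ≡ 2401^2 = 5764801 ≡ 645 (mod 2923)
7^16 ≡ 645^2 = 416025 ≡ 959 (mod 2923)
7^32 ≡ 959^2 = 919681 ≡ 1859 (mod 2923)
7^64 ≡ 1859^2 = 3455881 ≡ 895 (mod 2923)
7^128 ≡ 895^2 = 801025 ≡ 123 (mod 2923)
7^256 ≡ 123^2 = 15129 ≡ 514 (mod 2923)
7^512 ≡ 514^2 = 264196 ≡ 1126 (mod 2923)
7^1024 ≡ 1126^2 = 1267876 ≡ 2217 (mod 2923)
7^2048 ≡ 2217^2 = 4915089 ≡ 1526 (mod 2923)
2922 = 2048 + 512 + 256 + 64 + 32 + 8 + 2 in binary powers of 2.
So 7^2922 ≡ 1526 · 1126 · 514 · 895 · 1859 · 645 · 49 ≡ 433 (mod 2923).
Since 433 ≠ 1, base 7 is a Fermat witness: 2923 is composite.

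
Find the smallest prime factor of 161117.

11

161117 is odd.
Digit sum 17, not divisible by 3.
Ends in 7: not divisible by 5.
7: 161117 = 7·23016 + 5
11: 161117 = 11·14647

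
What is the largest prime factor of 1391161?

1391161 = 17 · 81833
81833 = 19 · 4307
4307 = 59 · 73
73 is prime.
So 1391161 = 17 · 19 · 59 · 73; the largest prime factor is 73.

73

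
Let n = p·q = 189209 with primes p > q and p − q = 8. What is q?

431

Since p = q + 8, we have 189209 = q(q + 8), so q² + 8q − 189209 = 0.
Discriminant: 8² + 4·189209 = 64 + 756836 = 756900; √756900 = 870.
q = (−8 + 870)/2 = 431, and p = q + 8 = 439.
Check: 431 · 439 = 189209.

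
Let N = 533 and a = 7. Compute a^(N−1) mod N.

7^1 ≡ 7 (mod 533)
7^2 ≡ 7^2 = 49 ≡ 49 (mod 533)
7^4 ≡ 49^2 = 2401 ≡ 269 (mod 533)
7^8 ≡ 269^2 = 72361 ≡ 406 (mod 533)
7^16 ≡ 406^2 = 164836 ≡ 139 (mod 533)
7^32 ≡ 139^2 = 19321 ≡ 133 (mod 533)
7^64 ≡ 133^2 = 17689 ≡ 100 (mod 533)
7^128 ≡ 100^2 = 10000 ≡ 406 (mod 533)
7^256 ≡ 406^2 = 164836 ≡ 139 (mod 533)
7^512 ≡ 139^2 = 19321 ≡ 133 (mod 533)
532 = 512 + 16 + 4 in binary powers of 2.
So 7^532 ≡ 133 · 139 · 269 ≡ 113 (mod 533).
Since 113 ≠ 1, base 7 is a Fermat witness: 533 is composite.

113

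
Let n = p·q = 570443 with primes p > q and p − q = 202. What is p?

863

Since p = q + 202, we have 570443 = q(q + 202), so q² + 202q − 570443 = 0.
Discriminant: 202² + 4·570443 = 40804 + 2281772 = 2322576; √2322576 = 1524.
q = (−202 + 1524)/2 = 661, and p = q + 202 = 863.
Check: 661 · 863 = 570443.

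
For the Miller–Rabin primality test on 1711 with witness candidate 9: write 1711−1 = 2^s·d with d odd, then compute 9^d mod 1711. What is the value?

1082

1711 − 1 = 1710 = 2^1 · 855, so d = 855.
9^1 ≡ 9 (mod 1711)
9^2 ≡ 9^2 = 81 ≡ 81 (mod 1711)
9^4 ≡ 81^2 = 6561 ≡ 1428 (mod 1711)
9^8 ≡ 1428^2 = 2039184 ≡ 1383 (mod 1711)
9^16 ≡ 1383^2 = 1912689 ≡ 1502 (mod 1711)
9^32 ≡ 1502^2 = 2256004 ≡ 906 (mod 1711)
9^64 ≡ 906^2 = 820836 ≡ 1267 (mod 1711)
9^128 ≡ 1267^2 = 1605289 ≡ 371 (mod 1711)
9^256 ≡ 371^2 = 137641 ≡ 761 (mod 1711)
9^512 ≡ 761^2 = 579121 ≡ 803 (mod 1711)
855 = 512 + 256 + 64 + 16 + 4 + 2 + 1 in binary powers of 2.
So 9^855 ≡ 803 · 761 · 1267 · 1502 · 1428 · 81 · 9 ≡ 1082 (mod 1711).
Squaring chain: 1082; never reaches −1, so base 9 is a Miller–Rabin witness that 1711 is composite.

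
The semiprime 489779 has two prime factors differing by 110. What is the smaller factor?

647

Since p = q + 110, we have 489779 = q(q + 110), so q² + 110q − 489779 = 0.
Discriminant: 110² + 4·489779 = 12100 + 1959116 = 1971216; √1971216 = 1404.
q = (−110 + 1404)/2 = 647, and p = q + 110 = 757.
Check: 647 · 757 = 489779.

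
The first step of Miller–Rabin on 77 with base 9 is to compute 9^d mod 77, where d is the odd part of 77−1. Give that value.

16

77 − 1 = 76 = 2^2 · 19, so d = 19.
9^1 ≡ 9 (mod 77)
9^2 ≡ 9^2 = 81 ≡ 4 (mod 77)
9^4 ≡ 4^2 = 16 ≡ 16 (mod 77)
9^8 ≡ 16^2 = 256 ≡ 25 (mod 77)
9^16 ≡ 25^2 = 625 ≡ 9 (mod 77)
19 = 16 + 2 + 1 in binary powers of 2.
So 9^19 ≡ 9 · 4 · 9 ≡ 16 (mod 77).
Squaring chain: 16 → 25; never reaches −1, so base 9 is a Miller–Rabin witness that 77 is composite.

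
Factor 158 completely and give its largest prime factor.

158 = 2 · 79
79 is prime.
So 158 = 2 · 79; the largest prime factor is 79.

79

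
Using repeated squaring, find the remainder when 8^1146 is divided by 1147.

8^1 ≡ 8 (mod 1147)
8^2 ≡ 8^2 = 64 ≡ 64 (mod 1147)
8^4 ≡ 64^2 = 4096 ≡ 655 (mod 1147)
8^8 ≡ 655^2 = 429025 ≡ 47 (mod 1147)
8^16 ≡ 47^2 = 2209 ≡ 1062 (mod 1147)
8^32 ≡ 1062^2 = 1127844 ≡ 343 (mod 1147)
8^64 ≡ 343^2 = 117649 ≡ 655 (mod 1147)
8^128 ≡ 655^2 = 429025 ≡ 47 (mod 1147)
8^256 ≡ 47^2 = 2209 ≡ 1062 (mod 1147)
8^512 ≡ 1062^2 = 1127844 ≡ 343 (mod 1147)
8^1024 ≡ 343^2 = 117649 ≡ 655 (mod 1147)
1146 = 1024 + 64 + 32 + 16 + 8 + 2 in binary powers of 2.
So 8^1146 ≡ 655 · 655 · 343 · 1062 · 47 · 64 ≡ 628 (mod 1147).
Since 628 ≠ 1, base 8 is a Fermat witness: 1147 is composite.

628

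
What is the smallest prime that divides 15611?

67

15611 is odd.
Digit sum 14, not divisible by 3.
Ends in 1: not divisible by 5.
7: 15611 = 7·2230 + 1
11: 15611 = 11·1419 + 2
13: 15611 = 13·1200 + 11
17: 15611 = 17·918 + 5
19: 15611 = 19·821 + 12
23: 15611 = 23·678 + 17
29: 15611 = 29·538 + 9
31: 15611 = 31·503 + 18
37: 15611 = 37·421 + 34
41: 15611 = 41·380 + 31
43: 15611 = 43·363 + 2
47: 15611 = 47·332 + 7
53: 15611 = 53·294 + 29
59: 15611 = 59·264 + 35
61: 15611 = 61·255 + 56
67: 15611 = 67·233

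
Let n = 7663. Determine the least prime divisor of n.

7663 is odd.
Digit sum 22, not divisible by 3.
Ends in 3: not divisible by 5.
7: 7663 = 7·1094 + 5
11: 7663 = 11·696 + 7
13: 7663 = 13·589 + 6
17: 7663 = 17·450 + 13
19: 7663 = 19·403 + 6
23: 7663 = 23·333 + 4
29: 7663 = 29·264 + 7
31: 7663 = 31·247 + 6
37: 7663 = 37·207 + 4
41: 7663 = 41·186 + 37
43: 7663 = 43·178 + 9
47: 7663 = 47·163 + 2
53: 7663 = 53·144 + 31
59: 7663 = 59·129 + 52
61: 7663 = 61·125 + 38
67: 7663 = 67·114 + 25
71: 7663 = 71·107 + 66
73: 7663 = 73·104 + 71
79: 7663 = 79·97

79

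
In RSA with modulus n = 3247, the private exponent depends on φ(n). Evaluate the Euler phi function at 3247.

3040

Factor: 3247 = 17 · 191.
φ(3247) = (17−1) · (191−1) = 16 · 190 = 3040.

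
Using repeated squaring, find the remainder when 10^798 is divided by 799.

10^1 ≡ 10 (mod 799)
10^2 ≡ 10^2 = 100 ≡ 100 (mod 799)
10^4 ≡ 100^2 = 10000 ≡ 412 (mod 799)
10^8 ≡ 412^2 = 169744 ≡ 356 (mod 799)
10^16 ≡ 356^2 = 126736 ≡ 494 (mod 799)
10^32 ≡ 494^2 = 244036 ≡ 341 (mod 799)
10^64 ≡ 341^2 = 116281 ≡ 426 (mod 799)
10^128 ≡ 426^2 = 181476 ≡ 103 (mod 799)
10^256 ≡ 103^2 = 10609 ≡ 222 (mod 799)
10^512 ≡ 222^2 = 49284 ≡ 545 (mod 799)
798 = 512 + 256 + 16 + 8 + 4 + 2 in binary powers of 2.
So 10^798 ≡ 545 · 222 · 494 · 356 · 412 · 100 ≡ 212 (mod 799).
Since 212 ≠ 1, base 10 is a Fermat witness: 799 is composite.

212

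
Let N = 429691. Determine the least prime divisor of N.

429691 is odd.
Digit sum 31, not divisible by 3.
Ends in 1: not divisible by 5.
7: 429691 = 7·61384 + 3
11: 429691 = 11·39062 + 9
13: 429691 = 13·33053 + 2
17: 429691 = 17·25275 + 16
19: 429691 = 19·22615 + 6
23: 429691 = 23·18682 + 5
29: 429691 = 29·14816 + 27
31: 429691 = 31·13861

31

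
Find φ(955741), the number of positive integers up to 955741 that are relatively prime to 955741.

Factor: 955741 = 59 · 97 · 167.
φ(955741) = (59−1) · (97−1) · (167−1) = 58 · 96 · 166 = 924288.

924288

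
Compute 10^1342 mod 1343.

10^1 ≡ 10 (mod 1343)
10^2 ≡ 10^2 = 100 ≡ 100 (mod 1343)
10^4 ≡ 100^2 = 10000 ≡ 599 (mod 1343)
10^8 ≡ 599^2 = 358801 ≡ 220 (mod 1343)
10^16 ≡ 220^2 = 48400 ≡ 52 (mod 1343)
10^32 ≡ 52^2 = 2704 ≡ 18 (mod 1343)
10^64 ≡ 18^2 = 324 ≡ 324 (mod 1343)
10^128 ≡ 324^2 = 104976 ≡ 222 (mod 1343)
10^256 ≡ 222^2 = 49284 ≡ 936 (mod 1343)
10^512 ≡ 936^2 = 876096 ≡ 460 (mod 1343)
10^1024 ≡ 460^2 = 211600 ≡ 749 (mod 1343)
1342 = 1024 + 256 + 32 + 16 + 8 + 4 + 2 in binary powers of 2.
So 10^1342 ≡ 749 · 936 · 18 · 52 · 220 · 599 · 100 ≡ 1079 (mod 1343).
Since 1079 ≠ 1, base 10 is a Fermat witness: 1343 is composite.

1079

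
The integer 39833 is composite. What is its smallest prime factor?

39833 is odd.
Digit sum 26, not divisible by 3.
Ends in 3: not divisible by 5.
7: 39833 = 7·5690 + 3
11: 39833 = 11·3621 + 2
13: 39833 = 13·3064 + 1
17: 39833 = 17·2343 + 2
19: 39833 = 19·2096 + 9
23: 39833 = 23·1731 + 20
29: 39833 = 29·1373 + 16
31: 39833 = 31·1284 + 29
37: 39833 = 37·1076 + 21
41: 39833 = 41·971 + 22
43: 39833 = 43·926 + 15
47: 39833 = 47·847 + 24
53: 39833 = 53·751 + 30
59: 39833 = 59·675 + 8
61: 39833 = 61·653

61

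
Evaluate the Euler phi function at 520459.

Factor: 520459 = 31 · 103 · 163.
φ(520459) = (31−1) · (103−1) · (163−1) = 30 · 102 · 162 = 495720.

495720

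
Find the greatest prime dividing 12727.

12727 = 11 · 1157
1157 = 13 · 89
89 is prime.
So 12727 = 11 · 13 · 89; the largest prime factor is 89.

89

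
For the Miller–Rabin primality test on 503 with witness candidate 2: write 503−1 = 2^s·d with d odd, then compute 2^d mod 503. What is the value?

503 − 1 = 502 = 2^1 · 251, so d = 251.
2^1 ≡ 2 (mod 503)
2^2 ≡ 2^2 = 4 ≡ 4 (mod 503)
2^4 ≡ 4^2 = 16 ≡ 16 (mod 503)
2^8 ≡ 16^2 = 256 ≡ 256 (mod 503)
2^16 ≡ 256^2 = 65536 ≡ 146 (mod 503)
2^32 ≡ 146^2 = 21316 ≡ 190 (mod 503)
2^64 ≡ 190^2 = 36100 ≡ 387 (mod 503)
2^128 ≡ 387^2 = 149769 ≡ 378 (mod 503)
251 = 128 + 64 + 32 + 16 + 8 + 2 + 1 in binary powers of 2.
So 2^251 ≡ 378 · 387 · 190 · 146 · 256 · 4 · 2 ≡ 1 (mod 503).
Since 2^d ≡ 1 (mod 503), base 2 does not prove 503 composite.

1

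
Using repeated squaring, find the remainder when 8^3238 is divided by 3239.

8^1 ≡ 8 (mod 3239)
8^2 ≡ 8^2 = 64 ≡ 64 (mod 3239)
8^4 ≡ 64^2 = 4096 ≡ 857 (mod 3239)
8^8 ≡ 857^2 = 734449 ≡ 2435 (mod 3239)
8^16 ≡ 2435^2 = 5929225 ≡ 1855 (mod 3239)
8^32 ≡ 1855^2 = 3441025 ≡ 1207 (mod 3239)
8^64 ≡ 1207^2 = 1456849 ≡ 2538 (mod 3239)
8^128 ≡ 2538^2 = 6441444 ≡ 2312 (mod 3239)
8^256 ≡ 2312^2 = 5345344 ≡ 994 (mod 3239)
8^512 ≡ 994^2 = 988036 ≡ 141 (mod 3239)
8^1024 ≡ 141^2 = 19881 ≡ 447 (mod 3239)
8^2048 ≡ 447^2 = 199809 ≡ 2230 (mod 3239)
3238 = 2048 + 1024 + 128 + 32 + 4 + 2 in binary powers of 2.
So 8^3238 ≡ 2230 · 447 · 2312 · 1207 · 857 · 64 ≡ 640 (mod 3239).
Since 640 ≠ 1, base 8 is a Fermat witness: 3239 is composite.

640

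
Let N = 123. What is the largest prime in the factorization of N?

123 = 3 · 41
41 is prime.
So 123 = 3 · 41; the largest prime factor is 41.

41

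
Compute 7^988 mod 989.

7^1 ≡ 7 (mod 989)
7^2 ≡ 7^2 = 49 ≡ 49 (mod 989)
7^4 ≡ 49^2 = 2401 ≡ 423 (mod 989)
7^8 ≡ 423^2 = 178929 ≡ 909 (mod 989)
7^16 ≡ 909^2 = 826281 ≡ 466 (mod 989)
7^32 ≡ 466^2 = 217156 ≡ 565 (mod 989)
7^64 ≡ 565^2 = 319225 ≡ 767 (mod 989)
7^128 ≡ 767^2 = 588289 ≡ 823 (mod 989)
7^256 ≡ 823^2 = 677329 ≡ 853 (mod 989)
7^512 ≡ 853^2 = 727609 ≡ 694 (mod 989)
988 = 512 + 256 + 128 + 64 + 16 + 8 + 4 in binary powers of 2.
So 7^988 ≡ 694 · 853 · 823 · 767 · 466 · 909 · 423 ≡ 767 (mod 989).
Since 767 ≠ 1, base 7 is a Fermat witness: 989 is composite.

767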